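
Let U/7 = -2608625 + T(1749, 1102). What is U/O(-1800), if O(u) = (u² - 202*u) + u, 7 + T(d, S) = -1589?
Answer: -18271547/3601800 ≈ -5.0729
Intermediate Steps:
T(d, S) = -1596 (T(d, S) = -7 - 1589 = -1596)
O(u) = u² - 201*u
U = -18271547 (U = 7*(-2608625 - 1596) = 7*(-2610221) = -18271547)
U/O(-1800) = -18271547*(-1/(1800*(-201 - 1800))) = -18271547/((-1800*(-2001))) = -18271547/3601800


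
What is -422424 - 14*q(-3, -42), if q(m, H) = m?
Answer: -422382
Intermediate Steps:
-422424 - 14*q(-3, -42) = -422424 - 14*(-3) = -422424 - 1*(-42) = -422424 + 42 = -422382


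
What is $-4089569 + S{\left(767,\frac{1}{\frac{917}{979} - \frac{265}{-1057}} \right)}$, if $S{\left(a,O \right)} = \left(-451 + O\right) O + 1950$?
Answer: $- \frac{6171706027951961207}{1509713519616} \approx -4.088 \cdot 10^{6}$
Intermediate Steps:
$S{\left(a,O \right)} = 1950 + O \left(-451 + O\right)$ ($S{\left(a,O \right)} = O \left(-451 + O\right) + 1950 = 1950 + O \left(-451 + O\right)$)
$-4089569 + S{\left(767,\frac{1}{\frac{917}{979} - \frac{265}{-1057}} \right)} = -4089569 + \left(1950 + \left(\frac{1}{\frac{917}{979} - \frac{265}{-1057}}\right)^{2} - \frac{451}{\frac{917}{979} - \frac{265}{-1057}}\right) = -4089569 + \left(1950 + \left(\frac{1}{917 \cdot \frac{1}{979} - - \frac{265}{1057}}\right)^{2} - \frac{451}{917 \cdot \frac{1}{979} - - \frac{265}{1057}}\right) = -4089569 + \left(1950 + \left(\frac{1}{\frac{917}{979} + \frac{265}{1057}}\right)^{2} - \frac{451}{\frac{917}{979} + \frac{265}{1057}}\right) = -4089569 + \left(1950 + \left(\frac{1}{\frac{1228704}{1034803}}\right)^{2} - \frac{451}{\frac{1228704}{1034803}}\right) = -4089569 + \left(1950 + \left(\frac{1034803}{1228704}\right)^{2} - \frac{466696153}{1228704}\right) = -4089569 + \left(1950 + \frac{1070817248809}{1509713519616} - \frac{466696153}{1228704}\right) = -4089569 + \frac{2371580750524297}{1509713519616} = - \frac{6171706027951961207}{1509713519616}$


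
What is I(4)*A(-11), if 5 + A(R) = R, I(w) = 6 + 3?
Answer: -144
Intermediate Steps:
I(w) = 9
A(R) = -5 + R
I(4)*A(-11) = 9*(-5 - 11) = 9*(-16) = -144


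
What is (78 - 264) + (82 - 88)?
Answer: -192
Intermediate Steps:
(78 - 264) + (82 - 88) = -186 - 6 = -192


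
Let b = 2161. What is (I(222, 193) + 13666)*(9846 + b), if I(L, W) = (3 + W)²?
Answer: 625348574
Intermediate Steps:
(I(222, 193) + 13666)*(9846 + b) = ((3 + 193)² + 13666)*(9846 + 2161) = (196² + 13666)*12007 = (38416 + 13666)*12007 = 52082*12007 = 625348574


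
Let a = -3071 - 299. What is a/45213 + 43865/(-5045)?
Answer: -400053979/45619917 ≈ -8.7693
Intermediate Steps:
a = -3370
a/45213 + 43865/(-5045) = -3370/45213 + 43865/(-5045) = -3370*1/45213 + 43865*(-1/5045) = -3370/45213 - 8773/1009 = -400053979/45619917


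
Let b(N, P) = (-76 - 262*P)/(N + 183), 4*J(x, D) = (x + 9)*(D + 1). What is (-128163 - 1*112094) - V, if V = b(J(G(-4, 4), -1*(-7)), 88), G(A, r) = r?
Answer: -50190581/209 ≈ -2.4015e+5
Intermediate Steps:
J(x, D) = (1 + D)*(9 + x)/4 (J(x, D) = ((x + 9)*(D + 1))/4 = ((9 + x)*(1 + D))/4 = ((1 + D)*(9 + x))/4 = (1 + D)*(9 + x)/4)
b(N, P) = (-76 - 262*P)/(183 + N)
V = -23132/209 (V = 2*(-38 - 131*88)/(183 + (9/4 + (¼)*4 + 9*(-1*(-7))/4 + (¼)*(-1*(-7))*4)) = 2*(-38 - 11528)/(183 + (9/4 + 1 + (9/4)*7 + (¼)*7*4)) = 2*(-11566)/(183 + (9/4 + 1 + 63/4 + 7)) = 2*(-11566)/(183 + 26) = 2*(-11566)/209 = 2*(1/209)*(-11566) = -23132/209 ≈ -110.68)
(-128163 - 1*112094) - V = (-128163 - 1*112094) - 1*(-23132/209) = (-128163 - 112094) + 23132/209 = -240257 + 23132/209 = -50190581/209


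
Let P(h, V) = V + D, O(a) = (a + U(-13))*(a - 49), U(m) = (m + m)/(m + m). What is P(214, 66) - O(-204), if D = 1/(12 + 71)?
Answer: -4257318/83 ≈ -51293.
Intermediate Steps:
U(m) = 1 (U(m) = (2*m)/((2*m)) = (2*m)*(1/(2*m)) = 1)
O(a) = (1 + a)*(-49 + a) (O(a) = (a + 1)*(a - 49) = (1 + a)*(-49 + a))
D = 1/83 ≈ 0.012048
P(h, V) = 1/83 + V (P(h, V) = V + 1/83 = 1/83 + V)
P(214, 66) - O(-204) = (1/83 + 66) - (-49 + (-204)**2 - 48*(-204)) = 5479/83 - (-49 + 41616 + 9792) = 5479/83 - 1*51359 = 5479/83 - 51359 = -4257318/83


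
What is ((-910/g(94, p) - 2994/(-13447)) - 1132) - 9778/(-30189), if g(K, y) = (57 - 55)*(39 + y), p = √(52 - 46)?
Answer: -46871076624913/41001099783 + 91*√6/303 ≈ -1142.4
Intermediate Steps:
p = √6 ≈ 2.4495
g(K, y) = 78 + 2*y (g(K, y) = 2*(39 + y) = 78 + 2*y)
((-910/g(94, p) - 2994/(-13447)) - 1132) - 9778/(-30189) = ((-910/(78 + 2*√6) - 2994/(-13447)) - 1132) - 9778/(-30189) = ((-910/(78 + 2*√6) - 2994*(-1/13447)) - 1132) - 9778*(-1/30189) = ((-910/(78 + 2*√6) + 2994/13447) - 1132) + 9778/30189 = ((2994/13447 - 910/(78 + 2*√6)) - 1132) + 9778/30189 = (-15219010/13447 - 910/(78 + 2*√6)) + 9778/30189 = -459315208124/405951483 - 910/(78 + 2*√6)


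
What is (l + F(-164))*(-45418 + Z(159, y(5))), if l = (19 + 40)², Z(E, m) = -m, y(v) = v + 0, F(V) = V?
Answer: -150668091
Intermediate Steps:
y(v) = v
l = 3481 (l = 59² = 3481)
(l + F(-164))*(-45418 + Z(159, y(5))) = (3481 - 164)*(-45418 - 1*5) = 3317*(-45418 - 5) = 3317*(-45423) = -150668091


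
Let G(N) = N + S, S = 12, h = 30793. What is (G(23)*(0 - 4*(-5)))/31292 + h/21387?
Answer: 244636364/167310501 ≈ 1.4622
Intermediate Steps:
G(N) = 12 + N (G(N) = N + 12 = 12 + N)
(G(23)*(0 - 4*(-5)))/31292 + h/21387 = ((12 + 23)*(0 - 4*(-5)))/31292 + 30793/21387 = (35*(0 + 20))*(1/31292) + 30793*(1/21387) = (35*20)*(1/31292) + 30793/21387 = 700*(1/31292) + 30793/21387 = 175/7823 + 30793/21387 = 244636364/167310501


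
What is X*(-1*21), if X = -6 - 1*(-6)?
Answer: 0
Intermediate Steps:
X = 0 (X = -6 + 6 = 0)
X*(-1*21) = 0*(-1*21) = 0*(-21) = 0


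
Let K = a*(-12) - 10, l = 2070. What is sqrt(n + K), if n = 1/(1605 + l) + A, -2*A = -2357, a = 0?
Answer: sqrt(51530862)/210 ≈ 34.183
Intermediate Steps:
A = 2357/2 (A = -1/2*(-2357) = 2357/2 ≈ 1178.5)
K = -10 (K = 0*(-12) - 10 = 0 - 10 = -10)
n = 8661977/7350 (n = 1/(1605 + 2070) + 2357/2 = 1/3675 + 2357/2 = 8661977/7350 ≈ 1178.5)
sqrt(n + K) = sqrt(8661977/7350 - 10) = sqrt(8588477/7350) = sqrt(51530862)/210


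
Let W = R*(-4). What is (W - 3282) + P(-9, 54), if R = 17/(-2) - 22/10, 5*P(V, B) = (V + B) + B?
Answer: -16097/5 ≈ -3219.4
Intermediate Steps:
P(V, B) = V/5 + 2*B/5 (P(V, B) = ((V + B) + B)/5 = ((B + V) + B)/5 = (V + 2*B)/5 = V/5 + 2*B/5)
R = -107/10 (R = 17*(-½) - 22*⅒ = -17/2 - 11/5 = -107/10 ≈ -10.700)
W = 214/5 (W = -107/10*(-4) = 214/5 ≈ 42.800)
(W - 3282) + P(-9, 54) = (214/5 - 3282) + ((⅕)*(-9) + (⅖)*54) = -16196/5 + (-9/5 + 108/5) = -16196/5 + 99/5 = -16097/5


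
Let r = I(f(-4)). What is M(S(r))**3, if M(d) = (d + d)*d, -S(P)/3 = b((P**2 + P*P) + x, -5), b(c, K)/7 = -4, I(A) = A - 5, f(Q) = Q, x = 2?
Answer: 2810384252928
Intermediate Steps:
I(A) = -5 + A
r = -9 (r = -5 - 4 = -9)
b(c, K) = -28 (b(c, K) = 7*(-4) = -28)
S(P) = 84 (S(P) = -3*(-28) = 84)
M(d) = 2*d**2 (M(d) = (2*d)*d = 2*d**2)
M(S(r))**3 = (2*84**2)**3 = (2*7056)**3 = 14112**3 = 2810384252928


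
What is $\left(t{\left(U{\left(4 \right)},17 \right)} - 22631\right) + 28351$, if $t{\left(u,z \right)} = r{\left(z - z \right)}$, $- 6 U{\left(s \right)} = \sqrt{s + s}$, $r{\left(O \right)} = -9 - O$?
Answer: $5711$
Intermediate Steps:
$U{\left(s \right)} = - \frac{\sqrt{2} \sqrt{s}}{6}$ ($U{\left(s \right)} = - \frac{\sqrt{s + s}}{6} = - \frac{\sqrt{2 s}}{6} = - \frac{\sqrt{2} \sqrt{s}}{6}$)
$t{\left(u,z \right)} = -9$ ($t{\left(u,z \right)} = -9 - \left(z - z\right) = -9 - 0 = -9 + 0 = -9$)
$\left(t{\left(U{\left(4 \right)},17 \right)} - 22631\right) + 28351 = \left(-9 - 22631\right) + 28351 = -22640 + 28351 = 5711$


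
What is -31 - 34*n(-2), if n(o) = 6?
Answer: -235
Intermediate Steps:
-31 - 34*n(-2) = -31 - 34*6 = -31 - 204 = -235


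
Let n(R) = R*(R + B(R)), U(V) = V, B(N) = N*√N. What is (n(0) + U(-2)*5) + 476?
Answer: 466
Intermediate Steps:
B(N) = N^(3/2)
n(R) = R*(R + R^(3/2))
(n(0) + U(-2)*5) + 476 = (0*(0 + 0^(3/2)) - 2*5) + 476 = (0*(0 + 0) - 10) + 476 = (0*0 - 10) + 476 = (0 - 10) + 476 = -10 + 476 = 466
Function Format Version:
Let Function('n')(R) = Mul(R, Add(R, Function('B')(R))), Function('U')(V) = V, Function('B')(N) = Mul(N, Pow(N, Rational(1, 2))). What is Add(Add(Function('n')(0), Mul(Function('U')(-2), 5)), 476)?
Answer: 466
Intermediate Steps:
Function('B')(N) = Pow(N, Rational(3, 2))
Function('n')(R) = Mul(R, Add(R, Pow(R, Rational(3, 2))))
Add(Add(Function('n')(0), Mul(Function('U')(-2), 5)), 476) = Add(Add(Mul(0, Add(0, Pow(0, Rational(3, 2)))), Mul(-2, 5)), 476) = Add(Add(Mul(0, Add(0, 0)), -10), 476) = Add(Add(Mul(0, 0), -10), 476) = Add(Add(0, -10), 476) = Add(-10, 476) = 466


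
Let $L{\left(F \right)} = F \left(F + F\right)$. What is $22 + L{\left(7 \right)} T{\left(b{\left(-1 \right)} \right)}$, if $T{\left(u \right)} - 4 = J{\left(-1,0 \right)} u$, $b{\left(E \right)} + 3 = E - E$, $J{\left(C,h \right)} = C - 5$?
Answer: $2178$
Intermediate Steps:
$J{\left(C,h \right)} = -5 + C$ ($J{\left(C,h \right)} = C - 5 = -5 + C$)
$b{\left(E \right)} = -3$ ($b{\left(E \right)} = -3 + \left(E - E\right) = -3 + 0 = -3$)
$L{\left(F \right)} = 2 F^{2}$ ($L{\left(F \right)} = F 2 F = 2 F^{2}$)
$T{\left(u \right)} = 4 - 6 u$ ($T{\left(u \right)} = 4 + \left(-5 - 1\right) u = 4 - 6 u$)
$22 + L{\left(7 \right)} T{\left(b{\left(-1 \right)} \right)} = 22 + 2 \cdot 7^{2} \left(4 - -18\right) = 22 + 2 \cdot 49 \left(4 + 18\right) = 22 + 98 \cdot 22 = 22 + 2156 = 2178$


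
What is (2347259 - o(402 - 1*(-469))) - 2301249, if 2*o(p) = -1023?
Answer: 93043/2 ≈ 46522.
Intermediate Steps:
o(p) = -1023/2 (o(p) = (1/2)*(-1023) = -1023/2)
(2347259 - o(402 - 1*(-469))) - 2301249 = (2347259 - 1*(-1023/2)) - 2301249 = (2347259 + 1023/2) - 2301249 = 4695541/2 - 2301249 = 93043/2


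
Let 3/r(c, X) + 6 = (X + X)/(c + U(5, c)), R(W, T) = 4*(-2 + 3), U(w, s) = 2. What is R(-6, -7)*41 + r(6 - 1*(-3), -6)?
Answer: 4253/26 ≈ 163.58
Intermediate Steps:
R(W, T) = 4 (R(W, T) = 4*1 = 4)
r(c, X) = 3/(-6 + 2*X/(2 + c)) (r(c, X) = 3/(-6 + (X + X)/(c + 2)) = 3/(-6 + (2*X)/(2 + c)) = 3/(-6 + 2*X/(2 + c)))
R(-6, -7)*41 + r(6 - 1*(-3), -6) = 4*41 + 3*(-2 - (6 - 1*(-3)))/(2*(6 - 1*(-6) + 3*(6 - 1*(-3)))) = 164 + 3*(-2 - (6 + 3))/(2*(6 + 6 + 3*(6 + 3))) = 164 + 3*(-2 - 1*9)/(2*(6 + 6 + 3*9)) = 164 + 3*(-2 - 9)/(2*(6 + 6 + 27)) = 164 + (3/2)*(-11)/39 = 164 + (3/2)*(1/39)*(-11) = 164 - 11/26 = 4253/26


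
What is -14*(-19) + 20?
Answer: 286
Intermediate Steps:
-14*(-19) + 20 = 266 + 20 = 286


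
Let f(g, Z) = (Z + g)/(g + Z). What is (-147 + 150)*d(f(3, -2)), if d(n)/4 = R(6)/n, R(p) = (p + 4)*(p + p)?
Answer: 1440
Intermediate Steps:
R(p) = 2*p*(4 + p) (R(p) = (4 + p)*(2*p) = 2*p*(4 + p))
f(g, Z) = 1 (f(g, Z) = (Z + g)/(Z + g) = 1)
d(n) = 480/n (d(n) = 4*((2*6*(4 + 6))/n) = 4*((2*6*10)/n) = 4*(120/n) = 480/n)
(-147 + 150)*d(f(3, -2)) = (-147 + 150)*(480/1) = 3*(480*1) = 3*480 = 1440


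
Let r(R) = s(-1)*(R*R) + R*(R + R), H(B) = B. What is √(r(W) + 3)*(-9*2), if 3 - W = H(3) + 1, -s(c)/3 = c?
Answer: -36*√2 ≈ -50.912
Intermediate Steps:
s(c) = -3*c
W = -1 (W = 3 - (3 + 1) = 3 - 1*4 = 3 - 4 = -1)
r(R) = 5*R² (r(R) = (-3*(-1))*(R*R) + R*(R + R) = 3*R² + R*(2*R) = 3*R² + 2*R² = 5*R²)
√(r(W) + 3)*(-9*2) = √(5*(-1)² + 3)*(-9*2) = √(5*1 + 3)*(-18) = √(5 + 3)*(-18) = √8*(-18) = (2*√2)*(-18) = -36*√2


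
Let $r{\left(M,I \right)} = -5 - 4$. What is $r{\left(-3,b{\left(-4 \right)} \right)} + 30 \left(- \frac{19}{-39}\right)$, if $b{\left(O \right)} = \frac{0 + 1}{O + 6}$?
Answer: $\frac{73}{13} \approx 5.6154$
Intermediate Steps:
$b{\left(O \right)} = \frac{1}{6 + O}$ ($b{\left(O \right)} = 1 \frac{1}{6 + O} = \frac{1}{6 + O}$)
$r{\left(M,I \right)} = -9$ ($r{\left(M,I \right)} = -5 - 4 = -9$)
$r{\left(-3,b{\left(-4 \right)} \right)} + 30 \left(- \frac{19}{-39}\right) = -9 + 30 \left(- \frac{19}{-39}\right) = -9 + 30 \left(\left(-19\right) \left(- \frac{1}{39}\right)\right) = -9 + 30 \cdot \frac{19}{39} = -9 + \frac{190}{13} = \frac{73}{13}$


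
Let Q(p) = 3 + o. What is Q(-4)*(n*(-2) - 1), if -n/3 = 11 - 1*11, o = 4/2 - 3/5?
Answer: -22/5 ≈ -4.4000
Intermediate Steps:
o = 7/5 (o = 4*(½) - 3*⅕ = 2 - ⅗ = 7/5 ≈ 1.4000)
Q(p) = 22/5 (Q(p) = 3 + 7/5 = 22/5)
n = 0 (n = -3*(11 - 1*11) = -3*(11 - 11) = -3*0 = 0)
Q(-4)*(n*(-2) - 1) = 22*(0*(-2) - 1)/5 = 22*(0 - 1)/5 = (22/5)*(-1) = -22/5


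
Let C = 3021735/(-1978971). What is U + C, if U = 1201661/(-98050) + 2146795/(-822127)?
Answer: -871733907294270679/53174655474543950 ≈ -16.394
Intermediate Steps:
C = -1007245/659657 (C = 3021735*(-1/1978971) = -1007245/659657 ≈ -1.5269)
U = -1198411202697/80609552350 (U = 1201661*(-1/98050) + 2146795*(-1/822127) = -1201661/98050 - 2146795/822127 = -1198411202697/80609552350 ≈ -14.867)
U + C = -1198411202697/80609552350 - 1007245/659657 = -871733907294270679/53174655474543950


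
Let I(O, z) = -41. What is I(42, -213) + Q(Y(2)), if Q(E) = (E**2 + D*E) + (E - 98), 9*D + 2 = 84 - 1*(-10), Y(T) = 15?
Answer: 763/3 ≈ 254.33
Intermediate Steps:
D = 92/9 (D = -2/9 + (84 - 1*(-10))/9 = -2/9 + (84 + 10)/9 = -2/9 + (1/9)*94 = -2/9 + 94/9 = 92/9 ≈ 10.222)
Q(E) = -98 + E**2 + 101*E/9 (Q(E) = (E**2 + 92*E/9) + (E - 98) = (E**2 + 92*E/9) + (-98 + E) = -98 + E**2 + 101*E/9)
I(42, -213) + Q(Y(2)) = -41 + (-98 + 15**2 + (101/9)*15) = -41 + (-98 + 225 + 505/3) = -41 + 886/3 = 763/3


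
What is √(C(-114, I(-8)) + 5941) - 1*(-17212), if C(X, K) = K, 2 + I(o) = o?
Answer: 17212 + 3*√659 ≈ 17289.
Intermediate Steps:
I(o) = -2 + o
√(C(-114, I(-8)) + 5941) - 1*(-17212) = √((-2 - 8) + 5941) - 1*(-17212) = √(-10 + 5941) + 17212 = √5931 + 17212 = 3*√659 + 17212 = 17212 + 3*√659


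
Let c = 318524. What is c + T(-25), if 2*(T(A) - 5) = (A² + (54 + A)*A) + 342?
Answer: 318650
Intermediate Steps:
T(A) = 176 + A²/2 + A*(54 + A)/2 (T(A) = 5 + ((A² + (54 + A)*A) + 342)/2 = 5 + ((A² + A*(54 + A)) + 342)/2 = 5 + (342 + A² + A*(54 + A))/2 = 5 + (171 + A²/2 + A*(54 + A)/2) = 176 + A²/2 + A*(54 + A)/2)
c + T(-25) = 318524 + (176 + (-25)² + 27*(-25)) = 318524 + (176 + 625 - 675) = 318524 + 126 = 318650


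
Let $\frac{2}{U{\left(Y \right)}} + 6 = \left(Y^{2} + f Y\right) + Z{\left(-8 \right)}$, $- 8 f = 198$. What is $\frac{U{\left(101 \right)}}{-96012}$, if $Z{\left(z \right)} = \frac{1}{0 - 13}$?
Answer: $- \frac{26}{9604776447} \approx -2.707 \cdot 10^{-9}$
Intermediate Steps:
$f = - \frac{99}{4}$ ($f = \left(- \frac{1}{8}\right) 198 = - \frac{99}{4} \approx -24.75$)
$Z{\left(z \right)} = - \frac{1}{13}$ ($Z{\left(z \right)} = \frac{1}{-13} = - \frac{1}{13}$)
$U{\left(Y \right)} = \frac{2}{- \frac{79}{13} + Y^{2} - \frac{99 Y}{4}}$ ($U{\left(Y \right)} = \frac{2}{-6 - \left(\frac{1}{13} - Y^{2} + \frac{99 Y}{4}\right)} = \frac{2}{- \frac{79}{13} + Y^{2} - \frac{99 Y}{4}}$)
$\frac{U{\left(101 \right)}}{-96012} = \frac{104 \frac{1}{-316 - 129987 + 52 \cdot 101^{2}}}{-96012} = \frac{104}{-316 - 129987 + 52 \cdot 10201} \left(- \frac{1}{96012}\right) = \frac{104}{-316 - 129987 + 530452} \left(- \frac{1}{96012}\right) = \frac{104}{400149} \left(- \frac{1}{96012}\right) = - \frac{26}{9604776447}$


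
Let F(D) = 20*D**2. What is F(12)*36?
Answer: 103680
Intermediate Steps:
F(12)*36 = (20*12**2)*36 = (20*144)*36 = 2880*36 = 103680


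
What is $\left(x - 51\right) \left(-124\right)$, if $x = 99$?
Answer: $-5952$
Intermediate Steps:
$\left(x - 51\right) \left(-124\right) = \left(99 - 51\right) \left(-124\right) = 48 \left(-124\right) = -5952$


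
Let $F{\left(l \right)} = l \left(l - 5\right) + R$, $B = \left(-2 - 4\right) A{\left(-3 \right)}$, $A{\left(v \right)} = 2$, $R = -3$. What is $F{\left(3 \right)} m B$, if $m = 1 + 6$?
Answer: $756$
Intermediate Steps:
$B = -12$ ($B = \left(-2 - 4\right) 2 = \left(-6\right) 2 = -12$)
$F{\left(l \right)} = -3 + l \left(-5 + l\right)$ ($F{\left(l \right)} = l \left(l - 5\right) - 3 = l \left(-5 + l\right) - 3 = -3 + l \left(-5 + l\right)$)
$m = 7$
$F{\left(3 \right)} m B = \left(-3 + 3^{2} - 15\right) 7 \left(-12\right) = \left(-3 + 9 - 15\right) 7 \left(-12\right) = \left(-9\right) 7 \left(-12\right) = \left(-63\right) \left(-12\right) = 756$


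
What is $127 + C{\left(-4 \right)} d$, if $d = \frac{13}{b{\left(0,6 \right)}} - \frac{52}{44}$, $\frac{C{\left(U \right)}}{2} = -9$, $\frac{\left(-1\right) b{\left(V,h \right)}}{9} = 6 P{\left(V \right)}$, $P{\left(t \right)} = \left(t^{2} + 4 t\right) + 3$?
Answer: $\frac{14822}{99} \approx 149.72$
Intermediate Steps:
$P{\left(t \right)} = 3 + t^{2} + 4 t$
$b{\left(V,h \right)} = -162 - 216 V - 54 V^{2}$ ($b{\left(V,h \right)} = - 9 \cdot 6 \left(3 + V^{2} + 4 V\right) = - 9 \left(18 + 6 V^{2} + 24 V\right) = -162 - 216 V - 54 V^{2}$)
$C{\left(U \right)} = -18$ ($C{\left(U \right)} = 2 \left(-9\right) = -18$)
$d = - \frac{2249}{1782}$ ($d = \frac{13}{-162 - 0 - 54 \cdot 0^{2}} - \frac{52}{44} = \frac{13}{-162 + 0 - 0} - \frac{13}{11} = \frac{13}{-162 + 0 + 0} - \frac{13}{11} = \frac{13}{-162} - \frac{13}{11} = 13 \left(- \frac{1}{162}\right) - \frac{13}{11} = - \frac{13}{162} - \frac{13}{11} = - \frac{2249}{1782} \approx -1.2621$)
$127 + C{\left(-4 \right)} d = 127 - - \frac{2249}{99} = 127 + \frac{2249}{99} = \frac{14822}{99}$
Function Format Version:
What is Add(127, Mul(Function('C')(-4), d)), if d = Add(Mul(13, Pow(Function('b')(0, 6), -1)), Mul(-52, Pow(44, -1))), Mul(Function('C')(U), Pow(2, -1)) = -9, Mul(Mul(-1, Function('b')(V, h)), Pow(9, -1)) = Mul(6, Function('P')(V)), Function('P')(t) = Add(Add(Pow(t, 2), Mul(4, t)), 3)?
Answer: Rational(14822, 99) ≈ 149.72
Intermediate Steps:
Function('P')(t) = Add(3, Pow(t, 2), Mul(4, t))
Function('b')(V, h) = Add(-162, Mul(-216, V), Mul(-54, Pow(V, 2))) (Function('b')(V, h) = Mul(-9, Mul(6, Add(3, Pow(V, 2), Mul(4, V)))) = Mul(-9, Add(18, Mul(6, Pow(V, 2)), Mul(24, V))) = Add(-162, Mul(-216, V), Mul(-54, Pow(V, 2))))
Function('C')(U) = -18 (Function('C')(U) = Mul(2, -9) = -18)
d = Rational(-2249, 1782) (d = Add(Mul(13, Pow(Add(-162, Mul(-216, 0), Mul(-54, Pow(0, 2))), -1)), Mul(-52, Pow(44, -1))) = Add(Mul(13, Pow(Add(-162, 0, Mul(-54, 0)), -1)), Mul(-52, Rational(1, 44))) = Add(Mul(13, Pow(Add(-162, 0, 0), -1)), Rational(-13, 11)) = Add(Mul(13, Pow(-162, -1)), Rational(-13, 11)) = Add(Mul(13, Rational(-1, 162)), Rational(-13, 11)) = Add(Rational(-13, 162), Rational(-13, 11)) = Rational(-2249, 1782) ≈ -1.2621)
Add(127, Mul(Function('C')(-4), d)) = Add(127, Mul(-18, Rational(-2249, 1782))) = Add(127, Rational(2249, 99)) = Rational(14822, 99)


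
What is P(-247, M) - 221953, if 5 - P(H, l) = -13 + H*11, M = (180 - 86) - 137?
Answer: -219218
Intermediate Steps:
M = -43 (M = 94 - 137 = -43)
P(H, l) = 18 - 11*H (P(H, l) = 5 - (-13 + H*11) = 5 - (-13 + 11*H) = 5 + (13 - 11*H) = 18 - 11*H)
P(-247, M) - 221953 = (18 - 11*(-247)) - 221953 = (18 + 2717) - 221953 = 2735 - 221953 = -219218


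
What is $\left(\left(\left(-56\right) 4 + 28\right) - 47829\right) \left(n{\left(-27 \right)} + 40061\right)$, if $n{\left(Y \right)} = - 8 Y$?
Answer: $-1934302925$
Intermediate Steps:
$\left(\left(\left(-56\right) 4 + 28\right) - 47829\right) \left(n{\left(-27 \right)} + 40061\right) = \left(\left(\left(-56\right) 4 + 28\right) - 47829\right) \left(\left(-8\right) \left(-27\right) + 40061\right) = \left(\left(-224 + 28\right) - 47829\right) \left(216 + 40061\right) = \left(-196 - 47829\right) 40277 = \left(-48025\right) 40277 = -1934302925$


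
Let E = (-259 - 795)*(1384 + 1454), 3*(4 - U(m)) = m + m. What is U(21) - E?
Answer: 2991242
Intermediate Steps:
U(m) = 4 - 2*m/3 (U(m) = 4 - (m + m)/3 = 4 - 2*m/3)
E = -2991252 (E = -1054*2838 = -2991252)
U(21) - E = (4 - 2/3*21) - 1*(-2991252) = (4 - 14) + 2991252 = -10 + 2991252 = 2991242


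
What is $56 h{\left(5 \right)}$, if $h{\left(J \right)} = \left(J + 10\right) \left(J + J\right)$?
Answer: $8400$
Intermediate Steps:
$h{\left(J \right)} = 2 J \left(10 + J\right)$ ($h{\left(J \right)} = \left(10 + J\right) 2 J = 2 J \left(10 + J\right)$)
$56 h{\left(5 \right)} = 56 \cdot 2 \cdot 5 \left(10 + 5\right) = 56 \cdot 2 \cdot 5 \cdot 15 = 56 \cdot 150 = 8400$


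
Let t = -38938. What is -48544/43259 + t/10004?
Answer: -1085026559/216381518 ≈ -5.0144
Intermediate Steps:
-48544/43259 + t/10004 = -48544/43259 - 38938/10004 = -48544*1/43259 - 38938*1/10004 = -48544/43259 - 19469/5002 = -1085026559/216381518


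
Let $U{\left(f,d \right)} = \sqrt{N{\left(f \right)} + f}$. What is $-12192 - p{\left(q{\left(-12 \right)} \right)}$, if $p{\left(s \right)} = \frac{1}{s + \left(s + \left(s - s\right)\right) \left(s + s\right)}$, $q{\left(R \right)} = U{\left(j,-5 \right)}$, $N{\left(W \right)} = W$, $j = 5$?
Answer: $- \frac{475490}{39} + \frac{\sqrt{10}}{390} \approx -12192.0$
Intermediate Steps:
$U{\left(f,d \right)} = \sqrt{2} \sqrt{f}$ ($U{\left(f,d \right)} = \sqrt{f + f} = \sqrt{2 f} = \sqrt{2} \sqrt{f}$)
$q{\left(R \right)} = \sqrt{10}$ ($q{\left(R \right)} = \sqrt{2} \sqrt{5} = \sqrt{10}$)
$p{\left(s \right)} = \frac{1}{s + 2 s^{2}}$ ($p{\left(s \right)} = \frac{1}{s + \left(s + 0\right) 2 s} = \frac{1}{s + s 2 s} = \frac{1}{s + 2 s^{2}}$)
$-12192 - p{\left(q{\left(-12 \right)} \right)} = -12192 - \frac{1}{\sqrt{10} \left(1 + 2 \sqrt{10}\right)} = -12192 - \frac{\frac{1}{10} \sqrt{10}}{1 + 2 \sqrt{10}} = -12192 - \frac{\sqrt{10}}{10 \left(1 + 2 \sqrt{10}\right)}$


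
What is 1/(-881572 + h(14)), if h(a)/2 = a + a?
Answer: -1/881516 ≈ -1.1344e-6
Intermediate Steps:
h(a) = 4*a (h(a) = 2*(a + a) = 2*(2*a) = 4*a)
1/(-881572 + h(14)) = 1/(-881572 + 4*14) = 1/(-881572 + 56) = 1/(-881516) = -1/881516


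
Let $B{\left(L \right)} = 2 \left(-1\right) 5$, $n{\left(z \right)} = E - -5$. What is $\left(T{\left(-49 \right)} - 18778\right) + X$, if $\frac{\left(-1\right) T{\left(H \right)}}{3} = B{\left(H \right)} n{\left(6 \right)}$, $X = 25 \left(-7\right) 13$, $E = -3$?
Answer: $-20993$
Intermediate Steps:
$X = -2275$ ($X = \left(-175\right) 13 = -2275$)
$n{\left(z \right)} = 2$ ($n{\left(z \right)} = -3 - -5 = -3 + 5 = 2$)
$B{\left(L \right)} = -10$ ($B{\left(L \right)} = \left(-2\right) 5 = -10$)
$T{\left(H \right)} = 60$ ($T{\left(H \right)} = - 3 \left(\left(-10\right) 2\right) = \left(-3\right) \left(-20\right) = 60$)
$\left(T{\left(-49 \right)} - 18778\right) + X = \left(60 - 18778\right) - 2275 = -18718 - 2275 = -20993$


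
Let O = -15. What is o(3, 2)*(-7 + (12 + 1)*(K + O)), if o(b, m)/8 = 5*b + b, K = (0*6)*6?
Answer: -29088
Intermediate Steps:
K = 0 (K = 0*6 = 0)
o(b, m) = 48*b (o(b, m) = 8*(5*b + b) = 8*(6*b) = 48*b)
o(3, 2)*(-7 + (12 + 1)*(K + O)) = (48*3)*(-7 + (12 + 1)*(0 - 15)) = 144*(-7 + 13*(-15)) = 144*(-7 - 195) = 144*(-202) = -29088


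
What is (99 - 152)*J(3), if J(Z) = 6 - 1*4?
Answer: -106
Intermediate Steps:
J(Z) = 2 (J(Z) = 6 - 4 = 2)
(99 - 152)*J(3) = (99 - 152)*2 = -53*2 = -106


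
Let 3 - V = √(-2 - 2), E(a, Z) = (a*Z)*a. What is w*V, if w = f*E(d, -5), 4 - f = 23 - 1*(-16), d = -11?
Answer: 63525 - 42350*I ≈ 63525.0 - 42350.0*I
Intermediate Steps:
E(a, Z) = Z*a² (E(a, Z) = (Z*a)*a = Z*a²)
f = -35 (f = 4 - (23 - 1*(-16)) = 4 - (23 + 16) = 4 - 1*39 = 4 - 39 = -35)
w = 21175 (w = -(-175)*(-11)² = -(-175)*121 = -35*(-605) = 21175)
V = 3 - 2*I (V = 3 - √(-2 - 2) = 3 - √(-4) = 3 - 2*I ≈ 3.0 - 2.0*I)
w*V = 21175*(3 - 2*I) = 63525 - 42350*I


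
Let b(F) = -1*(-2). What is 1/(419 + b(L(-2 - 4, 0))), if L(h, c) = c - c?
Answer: 1/421 ≈ 0.0023753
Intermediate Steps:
L(h, c) = 0
b(F) = 2
1/(419 + b(L(-2 - 4, 0))) = 1/(419 + 2) = 1/421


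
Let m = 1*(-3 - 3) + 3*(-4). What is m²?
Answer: 324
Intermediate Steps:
m = -18 (m = 1*(-6) - 12 = -6 - 12 = -18)
m² = (-18)² = 324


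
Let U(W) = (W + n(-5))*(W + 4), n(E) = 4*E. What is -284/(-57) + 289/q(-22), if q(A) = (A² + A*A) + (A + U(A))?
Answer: 499841/97014 ≈ 5.1523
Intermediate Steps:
U(W) = (-20 + W)*(4 + W) (U(W) = (W + 4*(-5))*(W + 4) = (W - 20)*(4 + W) = (-20 + W)*(4 + W))
q(A) = -80 - 15*A + 3*A² (q(A) = (A² + A*A) + (A + (-80 + A² - 16*A)) = (A² + A²) + (-80 + A² - 15*A) = 2*A² + (-80 + A² - 15*A) = -80 - 15*A + 3*A²)
-284/(-57) + 289/q(-22) = -284/(-57) + 289/(-80 - 15*(-22) + 3*(-22)²) = -284*(-1/57) + 289/(-80 + 330 + 3*484) = 284/57 + 289/(-80 + 330 + 1452) = 284/57 + 289/1702 = 499841/97014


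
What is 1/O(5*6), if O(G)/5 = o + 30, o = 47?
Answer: 1/385 ≈ 0.0025974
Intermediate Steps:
O(G) = 385 (O(G) = 5*(47 + 30) = 5*77 = 385)
1/O(5*6) = 1/385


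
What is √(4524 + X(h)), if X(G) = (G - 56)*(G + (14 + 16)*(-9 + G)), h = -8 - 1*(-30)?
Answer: 2*I*√2371 ≈ 97.386*I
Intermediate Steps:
h = 22 (h = -8 + 30 = 22)
X(G) = (-270 + 31*G)*(-56 + G) (X(G) = (-56 + G)*(G + 30*(-9 + G)) = (-56 + G)*(G + (-270 + 30*G)) = (-56 + G)*(-270 + 31*G) = (-270 + 31*G)*(-56 + G))
√(4524 + X(h)) = √(4524 + (15120 - 2006*22 + 31*22²)) = √(4524 + (15120 - 44132 + 31*484)) = √(4524 + (15120 - 44132 + 15004)) = √(4524 - 14008) = √(-9484) = 2*I*√2371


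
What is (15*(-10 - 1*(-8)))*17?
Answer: -510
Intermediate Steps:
(15*(-10 - 1*(-8)))*17 = (15*(-10 + 8))*17 = (15*(-2))*17 = -30*17 = -510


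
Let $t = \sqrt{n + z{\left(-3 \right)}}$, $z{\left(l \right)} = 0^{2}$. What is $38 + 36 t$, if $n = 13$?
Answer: $38 + 36 \sqrt{13} \approx 167.8$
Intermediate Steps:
$z{\left(l \right)} = 0$
$t = \sqrt{13}$ ($t = \sqrt{13 + 0} = \sqrt{13} \approx 3.6056$)
$38 + 36 t = 38 + 36 \sqrt{13}$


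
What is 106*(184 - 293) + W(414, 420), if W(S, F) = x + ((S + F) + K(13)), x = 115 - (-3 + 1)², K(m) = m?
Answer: -10596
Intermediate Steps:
x = 111 (x = 115 - 1*(-2)² = 115 - 1*4 = 115 - 4 = 111)
W(S, F) = 124 + F + S (W(S, F) = 111 + ((S + F) + 13) = 111 + ((F + S) + 13) = 111 + (13 + F + S) = 124 + F + S)
106*(184 - 293) + W(414, 420) = 106*(184 - 293) + (124 + 420 + 414) = 106*(-109) + 958 = -11554 + 958 = -10596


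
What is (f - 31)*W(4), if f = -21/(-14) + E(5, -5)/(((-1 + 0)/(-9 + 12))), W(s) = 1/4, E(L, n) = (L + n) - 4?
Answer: -35/8 ≈ -4.3750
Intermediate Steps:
E(L, n) = -4 + L + n
W(s) = 1/4 (W(s) = 1*(1/4) = 1/4)
f = 27/2 (f = -21/(-14) + (-4 + 5 - 5)/(((-1 + 0)/(-9 + 12))) = -21*(-1/14) - 4/((-1/3)) = 3/2 - 4/((-1*1/3)) = 3/2 - 4/(-1/3) = 3/2 - 4*(-3) = 3/2 + 12 = 27/2 ≈ 13.500)
(f - 31)*W(4) = (27/2 - 31)*(1/4) = -35/2*1/4 = -35/8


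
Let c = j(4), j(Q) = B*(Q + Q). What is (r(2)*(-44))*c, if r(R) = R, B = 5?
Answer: -3520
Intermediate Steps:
j(Q) = 10*Q (j(Q) = 5*(Q + Q) = 5*(2*Q) = 10*Q)
c = 40 (c = 10*4 = 40)
(r(2)*(-44))*c = (2*(-44))*40 = -88*40 = -3520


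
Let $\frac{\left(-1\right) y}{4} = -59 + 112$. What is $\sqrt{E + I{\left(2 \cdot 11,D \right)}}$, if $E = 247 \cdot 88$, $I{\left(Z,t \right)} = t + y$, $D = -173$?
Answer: $\sqrt{21351} \approx 146.12$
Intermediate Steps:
$y = -212$ ($y = - 4 \left(-59 + 112\right) = \left(-4\right) 53 = -212$)
$I{\left(Z,t \right)} = -212 + t$ ($I{\left(Z,t \right)} = t - 212 = -212 + t$)
$E = 21736$
$\sqrt{E + I{\left(2 \cdot 11,D \right)}} = \sqrt{21736 - 385} = \sqrt{21351}$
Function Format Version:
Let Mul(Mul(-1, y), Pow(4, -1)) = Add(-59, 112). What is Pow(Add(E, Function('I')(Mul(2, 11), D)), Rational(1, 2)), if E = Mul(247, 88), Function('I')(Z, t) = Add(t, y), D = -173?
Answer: Pow(21351, Rational(1, 2)) ≈ 146.12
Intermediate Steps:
y = -212 (y = Mul(-4, Add(-59, 112)) = Mul(-4, 53) = -212)
Function('I')(Z, t) = Add(-212, t) (Function('I')(Z, t) = Add(t, -212) = Add(-212, t))
E = 21736
Pow(Add(E, Function('I')(Mul(2, 11), D)), Rational(1, 2)) = Pow(Add(21736, Add(-212, -173)), Rational(1, 2)) = Pow(Add(21736, -385), Rational(1, 2)) = Pow(21351, Rational(1, 2))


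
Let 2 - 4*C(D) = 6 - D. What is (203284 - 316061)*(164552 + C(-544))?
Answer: -18542230455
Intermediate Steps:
C(D) = -1 + D/4 (C(D) = 1/2 - (6 - D)/4 = 1/2 + (-3/2 + D/4) = -1 + D/4)
(203284 - 316061)*(164552 + C(-544)) = (203284 - 316061)*(164552 + (-1 + (1/4)*(-544))) = -112777*(164552 + (-1 - 136)) = -112777*(164552 - 137) = -112777*164415 = -18542230455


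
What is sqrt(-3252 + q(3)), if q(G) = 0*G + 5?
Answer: I*sqrt(3247) ≈ 56.982*I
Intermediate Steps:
q(G) = 5 (q(G) = 0 + 5 = 5)
sqrt(-3252 + q(3)) = sqrt(-3252 + 5) = sqrt(-3247) = I*sqrt(3247)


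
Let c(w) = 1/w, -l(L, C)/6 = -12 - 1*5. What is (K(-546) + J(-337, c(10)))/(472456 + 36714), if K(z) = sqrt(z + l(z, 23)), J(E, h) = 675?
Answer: 135/101834 + I*sqrt(111)/254585 ≈ 0.0013257 + 4.1384e-5*I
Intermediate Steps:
l(L, C) = 102 (l(L, C) = -6*(-12 - 1*5) = -6*(-12 - 5) = -6*(-17) = 102)
K(z) = sqrt(102 + z) (K(z) = sqrt(z + 102) = sqrt(102 + z))
(K(-546) + J(-337, c(10)))/(472456 + 36714) = (sqrt(102 - 546) + 675)/(472456 + 36714) = (sqrt(-444) + 675)/509170 = (2*I*sqrt(111) + 675)*(1/509170) = (675 + 2*I*sqrt(111))*(1/509170) = 135/101834 + I*sqrt(111)/254585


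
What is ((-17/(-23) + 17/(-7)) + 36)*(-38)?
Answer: -209912/161 ≈ -1303.8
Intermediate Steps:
((-17/(-23) + 17/(-7)) + 36)*(-38) = ((-17*(-1/23) + 17*(-1/7)) + 36)*(-38) = ((17/23 - 17/7) + 36)*(-38) = (-272/161 + 36)*(-38) = (5524/161)*(-38) = -209912/161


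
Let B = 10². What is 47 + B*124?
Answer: 12447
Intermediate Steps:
B = 100
47 + B*124 = 47 + 100*124 = 47 + 12400 = 12447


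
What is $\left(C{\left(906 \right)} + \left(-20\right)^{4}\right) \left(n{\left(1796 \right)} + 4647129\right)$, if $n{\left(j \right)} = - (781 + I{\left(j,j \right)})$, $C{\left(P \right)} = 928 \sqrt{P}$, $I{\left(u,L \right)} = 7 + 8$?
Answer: $743413280000 + 4311797024 \sqrt{906} \approx 8.732 \cdot 10^{11}$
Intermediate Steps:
$I{\left(u,L \right)} = 15$
$n{\left(j \right)} = -796$ ($n{\left(j \right)} = - (781 + 15) = \left(-1\right) 796 = -796$)
$\left(C{\left(906 \right)} + \left(-20\right)^{4}\right) \left(n{\left(1796 \right)} + 4647129\right) = \left(928 \sqrt{906} + \left(-20\right)^{4}\right) \left(-796 + 4647129\right) = \left(928 \sqrt{906} + 160000\right) 4646333 = \left(160000 + 928 \sqrt{906}\right) 4646333 = 743413280000 + 4311797024 \sqrt{906}$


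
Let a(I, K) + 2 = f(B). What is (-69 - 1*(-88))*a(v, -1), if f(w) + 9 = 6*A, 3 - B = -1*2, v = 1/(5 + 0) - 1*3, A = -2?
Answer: -437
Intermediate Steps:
v = -14/5 (v = 1/5 - 3 = ⅕ - 3 = -14/5 ≈ -2.8000)
B = 5 (B = 3 - (-1)*2 = 3 - 1*(-2) = 3 + 2 = 5)
f(w) = -21 (f(w) = -9 + 6*(-2) = -9 - 12 = -21)
a(I, K) = -23 (a(I, K) = -2 - 21 = -23)
(-69 - 1*(-88))*a(v, -1) = (-69 - 1*(-88))*(-23) = (-69 + 88)*(-23) = 19*(-23) = -437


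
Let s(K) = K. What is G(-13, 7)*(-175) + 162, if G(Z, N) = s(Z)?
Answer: 2437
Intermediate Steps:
G(Z, N) = Z
G(-13, 7)*(-175) + 162 = -13*(-175) + 162 = 2275 + 162 = 2437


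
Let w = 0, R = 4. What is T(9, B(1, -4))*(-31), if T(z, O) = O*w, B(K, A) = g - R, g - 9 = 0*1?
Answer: 0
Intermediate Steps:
g = 9 (g = 9 + 0*1 = 9 + 0 = 9)
B(K, A) = 5 (B(K, A) = 9 - 1*4 = 9 - 4 = 5)
T(z, O) = 0 (T(z, O) = O*0 = 0)
T(9, B(1, -4))*(-31) = 0*(-31) = 0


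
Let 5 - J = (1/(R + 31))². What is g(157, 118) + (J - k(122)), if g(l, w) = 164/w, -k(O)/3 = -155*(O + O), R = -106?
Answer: -37652416934/331875 ≈ -1.1345e+5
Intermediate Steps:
k(O) = 930*O (k(O) = -(-465)*(O + O) = -(-465)*2*O = -(-930)*O = 930*O)
J = 28124/5625 (J = 5 - (1/(-106 + 31))² = 5 - (1/(-75))² = 5 - (-1/75)² = 5 - 1*1/5625 = 5 - 1/5625 = 28124/5625 ≈ 4.9998)
g(157, 118) + (J - k(122)) = 164/118 + (28124/5625 - 930*122) = 164*(1/118) + (28124/5625 - 1*113460) = 82/59 + (28124/5625 - 113460) = 82/59 - 638184376/5625 = -37652416934/331875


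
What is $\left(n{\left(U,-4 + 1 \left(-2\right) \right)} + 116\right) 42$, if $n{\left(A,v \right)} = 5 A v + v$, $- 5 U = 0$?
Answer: $4620$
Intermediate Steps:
$U = 0$ ($U = \left(- \frac{1}{5}\right) 0 = 0$)
$n{\left(A,v \right)} = v + 5 A v$ ($n{\left(A,v \right)} = 5 A v + v = v + 5 A v$)
$\left(n{\left(U,-4 + 1 \left(-2\right) \right)} + 116\right) 42 = \left(\left(-4 + 1 \left(-2\right)\right) \left(1 + 5 \cdot 0\right) + 116\right) 42 = \left(\left(-4 - 2\right) \left(1 + 0\right) + 116\right) 42 = \left(\left(-6\right) 1 + 116\right) 42 = \left(-6 + 116\right) 42 = 110 \cdot 42 = 4620$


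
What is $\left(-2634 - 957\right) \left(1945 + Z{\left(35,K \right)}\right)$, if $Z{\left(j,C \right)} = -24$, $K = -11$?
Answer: $-6898311$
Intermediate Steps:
$\left(-2634 - 957\right) \left(1945 + Z{\left(35,K \right)}\right) = \left(-2634 - 957\right) \left(1945 - 24\right) = \left(-3591\right) 1921 = -6898311$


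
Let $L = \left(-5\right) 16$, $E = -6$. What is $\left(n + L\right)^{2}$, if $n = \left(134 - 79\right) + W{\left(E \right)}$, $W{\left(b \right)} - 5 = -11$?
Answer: $961$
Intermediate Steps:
$L = -80$
$W{\left(b \right)} = -6$ ($W{\left(b \right)} = 5 - 11 = -6$)
$n = 49$ ($n = \left(134 - 79\right) - 6 = 55 - 6 = 49$)
$\left(n + L\right)^{2} = \left(49 - 80\right)^{2} = \left(-31\right)^{2} = 961$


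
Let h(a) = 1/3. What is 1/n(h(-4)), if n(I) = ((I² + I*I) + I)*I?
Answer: 27/5 ≈ 5.4000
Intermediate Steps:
h(a) = ⅓
n(I) = I*(I + 2*I²) (n(I) = ((I² + I²) + I)*I = (2*I² + I)*I = (I + 2*I²)*I = I*(I + 2*I²))
1/n(h(-4)) = 1/((⅓)²*(1 + 2*(⅓))) = 1/((1 + ⅔)/9) = 1/((⅑)*(5/3)) = 1/(5/27) = 27/5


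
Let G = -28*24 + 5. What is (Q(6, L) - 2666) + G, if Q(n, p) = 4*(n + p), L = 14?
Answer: -3253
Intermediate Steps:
G = -667 (G = -672 + 5 = -667)
Q(n, p) = 4*n + 4*p
(Q(6, L) - 2666) + G = ((4*6 + 4*14) - 2666) - 667 = ((24 + 56) - 2666) - 667 = (80 - 2666) - 667 = -2586 - 667 = -3253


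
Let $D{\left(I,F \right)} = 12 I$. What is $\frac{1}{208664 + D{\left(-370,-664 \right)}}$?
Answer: $\frac{1}{204224} \approx 4.8966 \cdot 10^{-6}$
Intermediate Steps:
$\frac{1}{208664 + D{\left(-370,-664 \right)}} = \frac{1}{208664 + 12 \left(-370\right)} = \frac{1}{208664 - 4440} = \frac{1}{204224}$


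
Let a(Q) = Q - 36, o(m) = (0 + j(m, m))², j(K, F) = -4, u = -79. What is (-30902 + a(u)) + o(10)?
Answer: -31001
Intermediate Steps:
o(m) = 16 (o(m) = (0 - 4)² = (-4)² = 16)
a(Q) = -36 + Q
(-30902 + a(u)) + o(10) = (-30902 + (-36 - 79)) + 16 = (-30902 - 115) + 16 = -31017 + 16 = -31001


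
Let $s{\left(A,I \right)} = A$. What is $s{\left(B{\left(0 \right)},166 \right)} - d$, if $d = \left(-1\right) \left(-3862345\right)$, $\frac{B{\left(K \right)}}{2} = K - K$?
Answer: $-3862345$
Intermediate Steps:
$B{\left(K \right)} = 0$ ($B{\left(K \right)} = 2 \left(K - K\right) = 2 \cdot 0 = 0$)
$d = 3862345$
$s{\left(B{\left(0 \right)},166 \right)} - d = 0 - 3862345 = -3862345$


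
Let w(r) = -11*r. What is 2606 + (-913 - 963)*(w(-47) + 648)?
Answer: -2182934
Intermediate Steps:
2606 + (-913 - 963)*(w(-47) + 648) = 2606 + (-913 - 963)*(-11*(-47) + 648) = 2606 - 1876*(517 + 648) = 2606 - 1876*1165 = 2606 - 2185540 = -2182934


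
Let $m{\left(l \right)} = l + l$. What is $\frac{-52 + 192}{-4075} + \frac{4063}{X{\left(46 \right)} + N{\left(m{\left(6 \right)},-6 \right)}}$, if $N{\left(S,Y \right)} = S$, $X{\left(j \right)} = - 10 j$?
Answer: $- \frac{3323889}{365120} \approx -9.1035$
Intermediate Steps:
$m{\left(l \right)} = 2 l$
$\frac{-52 + 192}{-4075} + \frac{4063}{X{\left(46 \right)} + N{\left(m{\left(6 \right)},-6 \right)}} = \frac{-52 + 192}{-4075} + \frac{4063}{\left(-10\right) 46 + 2 \cdot 6} = 140 \left(- \frac{1}{4075}\right) + \frac{4063}{-460 + 12} = - \frac{28}{815} + \frac{4063}{-448} = - \frac{28}{815} + 4063 \left(- \frac{1}{448}\right) = - \frac{28}{815} - \frac{4063}{448} = - \frac{3323889}{365120}$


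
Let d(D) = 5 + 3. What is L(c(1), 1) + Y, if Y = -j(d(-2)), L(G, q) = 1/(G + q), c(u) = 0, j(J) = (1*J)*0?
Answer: 1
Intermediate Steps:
d(D) = 8
j(J) = 0 (j(J) = J*0 = 0)
Y = 0 (Y = -1*0 = 0)
L(c(1), 1) + Y = 1/(0 + 1) + 0 = 1/1 + 0 = 1 + 0 = 1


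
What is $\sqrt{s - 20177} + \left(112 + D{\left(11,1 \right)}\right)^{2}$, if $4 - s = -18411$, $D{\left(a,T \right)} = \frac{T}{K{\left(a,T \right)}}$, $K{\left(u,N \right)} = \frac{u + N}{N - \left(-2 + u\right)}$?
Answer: $\frac{111556}{9} + i \sqrt{1762} \approx 12395.0 + 41.976 i$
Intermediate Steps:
$K{\left(u,N \right)} = \frac{N + u}{2 + N - u}$
$D{\left(a,T \right)} = \frac{T \left(2 + T - a\right)}{T + a}$ ($D{\left(a,T \right)} = \frac{T}{\frac{1}{2 + T - a} \left(T + a\right)} = T \frac{2 + T - a}{T + a} = \frac{T \left(2 + T - a\right)}{T + a}$)
$s = 18415$ ($s = 4 - -18411 = 4 + 18411 = 18415$)
$\sqrt{s - 20177} + \left(112 + D{\left(11,1 \right)}\right)^{2} = \sqrt{18415 - 20177} + \left(112 + 1 \frac{1}{1 + 11} \left(2 + 1 - 11\right)\right)^{2} = \sqrt{-1762} + \left(112 + 1 \cdot \frac{1}{12} \left(2 + 1 - 11\right)\right)^{2} = i \sqrt{1762} + \left(112 + 1 \cdot \frac{1}{12} \left(-8\right)\right)^{2} = i \sqrt{1762} + \left(112 - \frac{2}{3}\right)^{2} = i \sqrt{1762} + \left(\frac{334}{3}\right)^{2} = i \sqrt{1762} + \frac{111556}{9} = \frac{111556}{9} + i \sqrt{1762}$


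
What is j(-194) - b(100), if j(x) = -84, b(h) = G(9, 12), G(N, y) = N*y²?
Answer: -1380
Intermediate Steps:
b(h) = 1296 (b(h) = 9*12² = 9*144 = 1296)
j(-194) - b(100) = -84 - 1*1296 = -84 - 1296 = -1380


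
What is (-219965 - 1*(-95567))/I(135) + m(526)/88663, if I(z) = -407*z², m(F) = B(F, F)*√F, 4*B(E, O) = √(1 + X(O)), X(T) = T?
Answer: 13822/824175 + √277202/354652 ≈ 0.018255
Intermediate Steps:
B(E, O) = √(1 + O)/4
m(F) = √F*√(1 + F)/4 (m(F) = (√(1 + F)/4)*√F = √F*√(1 + F)/4)
(-219965 - 1*(-95567))/I(135) + m(526)/88663 = (-219965 - 1*(-95567))/((-407*135²)) + (√526*√(1 + 526)/4)/88663 = (-219965 + 95567)/((-407*18225)) + (√526*√527/4)*(1/88663) = -124398/(-7417575) + (√277202/4)*(1/88663) = -124398*(-1/7417575) + √277202/354652 = 13822/824175 + √277202/354652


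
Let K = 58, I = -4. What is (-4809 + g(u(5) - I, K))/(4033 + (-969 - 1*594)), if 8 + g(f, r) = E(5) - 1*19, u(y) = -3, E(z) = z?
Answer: -4831/2470 ≈ -1.9559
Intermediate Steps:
g(f, r) = -22 (g(f, r) = -8 + (5 - 1*19) = -8 + (5 - 19) = -8 - 14 = -22)
(-4809 + g(u(5) - I, K))/(4033 + (-969 - 1*594)) = (-4809 - 22)/(4033 + (-969 - 1*594)) = -4831/(4033 + (-969 - 594)) = -4831/(4033 - 1563) = -4831/2470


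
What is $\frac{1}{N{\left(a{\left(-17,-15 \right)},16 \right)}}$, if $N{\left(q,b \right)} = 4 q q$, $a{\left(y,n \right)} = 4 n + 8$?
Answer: $\frac{1}{10816} \approx 9.2456 \cdot 10^{-5}$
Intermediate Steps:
$a{\left(y,n \right)} = 8 + 4 n$
$N{\left(q,b \right)} = 4 q^{2}$
$\frac{1}{N{\left(a{\left(-17,-15 \right)},16 \right)}} = \frac{1}{4 \left(8 + 4 \left(-15\right)\right)^{2}} = \frac{1}{4 \left(8 - 60\right)^{2}} = \frac{1}{4 \left(-52\right)^{2}} = \frac{1}{4 \cdot 2704} = \frac{1}{10816}$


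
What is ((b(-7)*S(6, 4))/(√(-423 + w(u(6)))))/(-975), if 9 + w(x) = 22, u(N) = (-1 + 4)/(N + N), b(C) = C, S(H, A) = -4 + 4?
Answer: 0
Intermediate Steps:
S(H, A) = 0
u(N) = 3/(2*N) (u(N) = 3/((2*N)) = 3*(1/(2*N)) = 3/(2*N))
w(x) = 13 (w(x) = -9 + 22 = 13)
((b(-7)*S(6, 4))/(√(-423 + w(u(6)))))/(-975) = ((-7*0)/(√(-423 + 13)))/(-975) = (0/(√(-410)))*(-1/975) = (0/((I*√410)))*(-1/975) = (0*(-I*√410/410))*(-1/975) = 0*(-1/975) = 0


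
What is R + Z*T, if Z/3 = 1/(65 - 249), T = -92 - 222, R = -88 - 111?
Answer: -17837/92 ≈ -193.88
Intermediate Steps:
R = -199
T = -314
Z = -3/184 (Z = 3/(65 - 249) = 3/(-184) = 3*(-1/184) = -3/184 ≈ -0.016304)
R + Z*T = -199 - 3/184*(-314) = -199 + 471/92 = -17837/92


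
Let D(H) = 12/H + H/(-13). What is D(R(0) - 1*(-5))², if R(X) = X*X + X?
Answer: 17161/4225 ≈ 4.0618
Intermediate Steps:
R(X) = X + X² (R(X) = X² + X = X + X²)
D(H) = 12/H - H/13 (D(H) = 12/H + H*(-1/13) = 12/H - H/13)
D(R(0) - 1*(-5))² = (12/(0*(1 + 0) - 1*(-5)) - (0*(1 + 0) - 1*(-5))/13)² = (12/(0*1 + 5) - (0*1 + 5)/13)² = (12/(0 + 5) - (0 + 5)/13)² = (12/5 - 1/13*5)² = (12*(⅕) - 5/13)² = (12/5 - 5/13)² = (131/65)² = 17161/4225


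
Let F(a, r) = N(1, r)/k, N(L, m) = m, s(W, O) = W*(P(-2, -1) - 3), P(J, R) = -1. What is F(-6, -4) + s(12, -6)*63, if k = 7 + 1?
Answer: -6049/2 ≈ -3024.5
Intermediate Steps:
k = 8
s(W, O) = -4*W (s(W, O) = W*(-1 - 3) = W*(-4) = -4*W)
F(a, r) = r/8
F(-6, -4) + s(12, -6)*63 = (⅛)*(-4) - 4*12*63 = -½ - 48*63 = -½ - 3024 = -6049/2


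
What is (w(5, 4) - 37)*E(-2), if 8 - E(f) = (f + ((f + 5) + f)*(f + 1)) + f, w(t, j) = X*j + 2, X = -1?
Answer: -507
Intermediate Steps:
w(t, j) = 2 - j (w(t, j) = -j + 2 = 2 - j)
E(f) = 8 - 2*f - (1 + f)*(5 + 2*f) (E(f) = 8 - ((f + ((f + 5) + f)*(f + 1)) + f) = 8 - ((f + ((5 + f) + f)*(1 + f)) + f) = 8 - ((f + (5 + 2*f)*(1 + f)) + f) = 8 - ((f + (1 + f)*(5 + 2*f)) + f) = 8 - (2*f + (1 + f)*(5 + 2*f)) = 8 + (-2*f - (1 + f)*(5 + 2*f)) = 8 - 2*f - (1 + f)*(5 + 2*f))
(w(5, 4) - 37)*E(-2) = ((2 - 1*4) - 37)*(3 - 9*(-2) - 2*(-2)²) = ((2 - 4) - 37)*(3 + 18 - 2*4) = (-2 - 37)*(3 + 18 - 8) = -39*13 = -507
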